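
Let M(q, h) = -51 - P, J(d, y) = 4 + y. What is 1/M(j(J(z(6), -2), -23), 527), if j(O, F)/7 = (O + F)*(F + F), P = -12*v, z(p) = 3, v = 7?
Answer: 1/33 ≈ 0.030303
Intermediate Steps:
P = -84 (P = -12*7 = -84)
j(O, F) = 14*F*(F + O) (j(O, F) = 7*((O + F)*(F + F)) = 7*((F + O)*(2*F)) = 7*(2*F*(F + O)) = 14*F*(F + O))
M(q, h) = 33 (M(q, h) = -51 - 1*(-84) = -51 + 84 = 33)
1/M(j(J(z(6), -2), -23), 527) = 1/33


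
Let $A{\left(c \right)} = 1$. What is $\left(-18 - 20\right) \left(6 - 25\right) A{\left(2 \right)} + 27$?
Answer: $749$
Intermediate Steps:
$\left(-18 - 20\right) \left(6 - 25\right) A{\left(2 \right)} + 27 = \left(-18 - 20\right) \left(6 - 25\right) 1 + 27 = \left(-38\right) \left(-19\right) 1 + 27 = 722 \cdot 1 + 27 = 722 + 27 = 749$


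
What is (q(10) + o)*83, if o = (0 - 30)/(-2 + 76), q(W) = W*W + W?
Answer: 336565/37 ≈ 9096.3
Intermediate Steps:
q(W) = W + W² (q(W) = W² + W = W + W²)
o = -15/37 (o = -30/74 = -30*1/74 = -15/37 ≈ -0.40541)
(q(10) + o)*83 = (10*(1 + 10) - 15/37)*83 = (10*11 - 15/37)*83 = (110 - 15/37)*83 = (4055/37)*83 = 336565/37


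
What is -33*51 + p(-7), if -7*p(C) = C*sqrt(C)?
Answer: -1683 + I*sqrt(7) ≈ -1683.0 + 2.6458*I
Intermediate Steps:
p(C) = -C**(3/2)/7 (p(C) = -C*sqrt(C)/7 = -C**(3/2)/7)
-33*51 + p(-7) = -33*51 - (-1)*I*sqrt(7) = -1683 - (-1)*I*sqrt(7) = -1683 + I*sqrt(7)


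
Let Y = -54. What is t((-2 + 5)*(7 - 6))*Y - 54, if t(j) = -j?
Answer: 108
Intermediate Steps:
t((-2 + 5)*(7 - 6))*Y - 54 = -(-2 + 5)*(7 - 6)*(-54) - 54 = -3*(-54) - 54 = 162 - 54 = 108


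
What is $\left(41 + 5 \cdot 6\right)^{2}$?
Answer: $5041$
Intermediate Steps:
$\left(41 + 5 \cdot 6\right)^{2} = \left(41 + 30\right)^{2} = 71^{2} = 5041$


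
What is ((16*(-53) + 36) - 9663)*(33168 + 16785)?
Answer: -523257675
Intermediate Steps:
((16*(-53) + 36) - 9663)*(33168 + 16785) = ((-848 + 36) - 9663)*49953 = (-812 - 9663)*49953 = -10475*49953 = -523257675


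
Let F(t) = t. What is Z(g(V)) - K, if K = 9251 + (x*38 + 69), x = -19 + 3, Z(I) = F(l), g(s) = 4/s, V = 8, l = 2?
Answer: -8710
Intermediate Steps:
Z(I) = 2
x = -16
K = 8712 (K = 9251 + (-16*38 + 69) = 9251 + (-608 + 69) = 9251 - 539 = 8712)
Z(g(V)) - K = 2 - 1*8712 = 2 - 8712 = -8710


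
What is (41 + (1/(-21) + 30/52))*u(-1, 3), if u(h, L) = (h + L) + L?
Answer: 113375/546 ≈ 207.65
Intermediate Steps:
u(h, L) = h + 2*L (u(h, L) = (L + h) + L = h + 2*L)
(41 + (1/(-21) + 30/52))*u(-1, 3) = (41 + (1/(-21) + 30/52))*(-1 + 2*3) = (41 + (1*(-1/21) + 30*(1/52)))*(-1 + 6) = (41 + (-1/21 + 15/26))*5 = (41 + 289/546)*5 = (22675/546)*5 = 113375/546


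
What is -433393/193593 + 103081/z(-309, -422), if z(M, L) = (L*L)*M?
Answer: -7956228898247/3551009028636 ≈ -2.2406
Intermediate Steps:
z(M, L) = M*L**2 (z(M, L) = L**2*M = M*L**2)
-433393/193593 + 103081/z(-309, -422) = -433393/193593 + 103081/((-309*(-422)**2)) = -433393*1/193593 + 103081/((-309*178084)) = -433393/193593 + 103081/(-55027956) = -433393/193593 + 103081*(-1/55027956) = -433393/193593 - 103081/55027956 = -7956228898247/3551009028636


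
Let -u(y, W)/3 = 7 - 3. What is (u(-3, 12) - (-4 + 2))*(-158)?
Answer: 1580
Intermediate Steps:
u(y, W) = -12 (u(y, W) = -3*(7 - 3) = -3*4 = -12)
(u(-3, 12) - (-4 + 2))*(-158) = (-12 - (-4 + 2))*(-158) = (-12 - 1*(-2))*(-158) = (-12 + 2)*(-158) = -10*(-158) = 1580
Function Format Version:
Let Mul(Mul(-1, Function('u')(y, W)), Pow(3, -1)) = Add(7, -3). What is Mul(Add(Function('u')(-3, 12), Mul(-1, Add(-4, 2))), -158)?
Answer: 1580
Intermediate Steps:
Function('u')(y, W) = -12 (Function('u')(y, W) = Mul(-3, Add(7, -3)) = Mul(-3, 4) = -12)
Mul(Add(Function('u')(-3, 12), Mul(-1, Add(-4, 2))), -158) = Mul(Add(-12, Mul(-1, Add(-4, 2))), -158) = Mul(Add(-12, Mul(-1, -2)), -158) = Mul(Add(-12, 2), -158) = Mul(-10, -158) = 1580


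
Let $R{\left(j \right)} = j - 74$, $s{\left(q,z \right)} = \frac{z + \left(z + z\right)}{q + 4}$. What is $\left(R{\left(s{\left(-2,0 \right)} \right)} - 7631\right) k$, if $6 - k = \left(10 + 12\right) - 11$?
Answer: $38525$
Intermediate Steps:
$s{\left(q,z \right)} = \frac{3 z}{4 + q}$ ($s{\left(q,z \right)} = \frac{z + 2 z}{4 + q} = \frac{3 z}{4 + q}$)
$R{\left(j \right)} = -74 + j$
$k = -5$ ($k = 6 - \left(\left(10 + 12\right) - 11\right) = 6 - \left(22 - 11\right) = 6 - 11 = -5$)
$\left(R{\left(s{\left(-2,0 \right)} \right)} - 7631\right) k = \left(\left(-74 + 3 \cdot 0 \frac{1}{4 - 2}\right) - 7631\right) \left(-5\right) = \left(\left(-74 + 3 \cdot 0 \cdot \frac{1}{2}\right) - 7631\right) \left(-5\right) = \left(\left(-74 + 0\right) - 7631\right) \left(-5\right) = \left(-74 - 7631\right) \left(-5\right) = \left(-7705\right) \left(-5\right) = 38525$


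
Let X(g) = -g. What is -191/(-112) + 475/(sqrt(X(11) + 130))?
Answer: 191/112 + 475*sqrt(119)/119 ≈ 45.249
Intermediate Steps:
-191/(-112) + 475/(sqrt(X(11) + 130)) = -191/(-112) + 475/(sqrt(-1*11 + 130)) = -191*(-1/112) + 475/(sqrt(-11 + 130)) = 191/112 + 475/(sqrt(119)) = 191/112 + 475*(sqrt(119)/119) = 191/112 + 475*sqrt(119)/119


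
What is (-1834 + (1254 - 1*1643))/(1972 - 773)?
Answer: -2223/1199 ≈ -1.8540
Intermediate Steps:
(-1834 + (1254 - 1*1643))/(1972 - 773) = (-1834 + (1254 - 1643))/1199 = (-1834 - 389)*(1/1199) = -2223*1/1199 = -2223/1199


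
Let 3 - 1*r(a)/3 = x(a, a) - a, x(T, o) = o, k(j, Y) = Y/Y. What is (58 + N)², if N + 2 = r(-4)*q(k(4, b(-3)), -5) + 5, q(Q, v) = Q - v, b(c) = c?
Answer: 13225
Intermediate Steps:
k(j, Y) = 1
r(a) = 9 (r(a) = 9 - 3*(a - a) = 9 - 3*0 = 9 + 0 = 9)
N = 57 (N = -2 + (9*(1 - 1*(-5)) + 5) = -2 + (9*(1 + 5) + 5) = -2 + (9*6 + 5) = -2 + (54 + 5) = -2 + 59 = 57)
(58 + N)² = (58 + 57)² = 115² = 13225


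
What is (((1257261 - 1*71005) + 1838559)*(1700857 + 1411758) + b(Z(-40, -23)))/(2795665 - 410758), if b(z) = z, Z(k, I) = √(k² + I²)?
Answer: 9415084541225/2384907 + √2129/2384907 ≈ 3.9478e+6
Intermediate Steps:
Z(k, I) = √(I² + k²)
(((1257261 - 1*71005) + 1838559)*(1700857 + 1411758) + b(Z(-40, -23)))/(2795665 - 410758) = (((1257261 - 1*71005) + 1838559)*(1700857 + 1411758) + √((-23)² + (-40)²))/(2795665 - 410758) = (((1257261 - 71005) + 1838559)*3112615 + √(529 + 1600))/2384907 = ((1186256 + 1838559)*3112615 + √2129)*(1/2384907) = (3024815*3112615 + √2129)*(1/2384907) = (9415084541225 + √2129)*(1/2384907) = 9415084541225/2384907 + √2129/2384907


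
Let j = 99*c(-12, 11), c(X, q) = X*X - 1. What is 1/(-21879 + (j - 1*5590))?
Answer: -1/13312 ≈ -7.5120e-5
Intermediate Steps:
c(X, q) = -1 + X² (c(X, q) = X² - 1 = -1 + X²)
j = 14157 (j = 99*(-1 + (-12)²) = 99*(-1 + 144) = 99*143 = 14157)
1/(-21879 + (j - 1*5590)) = 1/(-21879 + (14157 - 1*5590)) = 1/(-21879 + (14157 - 5590)) = 1/(-21879 + 8567) = 1/(-13312) = -1/13312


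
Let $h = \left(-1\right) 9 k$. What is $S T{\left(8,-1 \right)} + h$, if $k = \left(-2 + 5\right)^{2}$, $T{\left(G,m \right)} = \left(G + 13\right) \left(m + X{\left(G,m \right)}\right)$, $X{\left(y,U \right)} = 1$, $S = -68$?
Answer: $-81$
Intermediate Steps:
$T{\left(G,m \right)} = \left(1 + m\right) \left(13 + G\right)$ ($T{\left(G,m \right)} = \left(G + 13\right) \left(m + 1\right) = \left(13 + G\right) \left(1 + m\right) = \left(1 + m\right) \left(13 + G\right)$)
$k = 9$ ($k = 3^{2} = 9$)
$h = -81$ ($h = \left(-1\right) 9 \cdot 9 = \left(-9\right) 9 = -81$)
$S T{\left(8,-1 \right)} + h = - 68 \left(13 + 8 + 13 \left(-1\right) + 8 \left(-1\right)\right) - 81 = - 68 \left(13 + 8 - 13 - 8\right) - 81 = \left(-68\right) 0 - 81 = 0 - 81 = -81$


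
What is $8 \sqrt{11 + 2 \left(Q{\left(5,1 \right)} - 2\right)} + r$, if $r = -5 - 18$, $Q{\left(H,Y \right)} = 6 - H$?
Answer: $1$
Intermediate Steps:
$r = -23$ ($r = -5 - 18 = -23$)
$8 \sqrt{11 + 2 \left(Q{\left(5,1 \right)} - 2\right)} + r = 8 \sqrt{11 + 2 \left(\left(6 - 5\right) - 2\right)} - 23 = 8 \sqrt{11 + 2 \left(1 - 2\right)} - 23 = 8 \sqrt{11 + 2 \left(-1\right)} - 23 = 8 \sqrt{11 - 2} - 23 = 8 \sqrt{9} - 23 = 8 \cdot 3 - 23 = 24 - 23 = 1$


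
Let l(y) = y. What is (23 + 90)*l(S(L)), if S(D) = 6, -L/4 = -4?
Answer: 678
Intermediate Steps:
L = 16 (L = -4*(-4) = 16)
(23 + 90)*l(S(L)) = (23 + 90)*6 = 113*6 = 678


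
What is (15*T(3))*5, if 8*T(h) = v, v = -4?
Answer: -75/2 ≈ -37.500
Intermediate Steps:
T(h) = -½ (T(h) = (⅛)*(-4) = -½)
(15*T(3))*5 = (15*(-½))*5 = -15/2*5 = -75/2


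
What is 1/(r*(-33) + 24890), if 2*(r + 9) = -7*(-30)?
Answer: 1/21722 ≈ 4.6036e-5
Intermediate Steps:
r = 96 (r = -9 + (-7*(-30))/2 = -9 + (½)*210 = -9 + 105 = 96)
1/(r*(-33) + 24890) = 1/(96*(-33) + 24890) = 1/(-3168 + 24890) = 1/21722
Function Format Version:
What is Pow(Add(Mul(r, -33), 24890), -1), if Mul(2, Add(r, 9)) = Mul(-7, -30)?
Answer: Rational(1, 21722) ≈ 4.6036e-5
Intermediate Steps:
r = 96 (r = Add(-9, Mul(Rational(1, 2), Mul(-7, -30))) = Add(-9, Mul(Rational(1, 2), 210)) = Add(-9, 105) = 96)
Pow(Add(Mul(r, -33), 24890), -1) = Pow(Add(Mul(96, -33), 24890), -1) = Pow(Add(-3168, 24890), -1) = Pow(21722, -1) = Rational(1, 21722)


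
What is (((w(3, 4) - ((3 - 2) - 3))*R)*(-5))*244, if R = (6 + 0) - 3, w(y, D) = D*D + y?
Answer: -76860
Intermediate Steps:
w(y, D) = y + D**2 (w(y, D) = D**2 + y = y + D**2)
R = 3 (R = 6 - 3 = 3)
(((w(3, 4) - ((3 - 2) - 3))*R)*(-5))*244 = ((((3 + 4**2) - ((3 - 2) - 3))*3)*(-5))*244 = ((((3 + 16) - (1 - 3))*3)*(-5))*244 = (((19 - 1*(-2))*3)*(-5))*244 = (((19 + 2)*3)*(-5))*244 = ((21*3)*(-5))*244 = (63*(-5))*244 = -315*244 = -76860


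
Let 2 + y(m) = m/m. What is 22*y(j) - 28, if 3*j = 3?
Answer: -50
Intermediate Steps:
j = 1 (j = (⅓)*3 = 1)
y(m) = -1 (y(m) = -2 + m/m = -2 + 1 = -1)
22*y(j) - 28 = 22*(-1) - 28 = -22 - 28 = -50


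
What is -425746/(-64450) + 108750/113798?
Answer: 13864495202/1833570275 ≈ 7.5615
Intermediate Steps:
-425746/(-64450) + 108750/113798 = -425746*(-1/64450) + 108750*(1/113798) = 212873/32225 + 54375/56899 = 13864495202/1833570275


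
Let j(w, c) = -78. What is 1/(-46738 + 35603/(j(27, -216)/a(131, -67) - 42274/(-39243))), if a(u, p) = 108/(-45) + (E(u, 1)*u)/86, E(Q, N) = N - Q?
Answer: -2479734044/55692420665333 ≈ -4.4526e-5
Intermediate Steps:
a(u, p) = -12/5 + u*(1 - u)/86 (a(u, p) = 108/(-45) + ((1 - u)*u)/86 = 108*(-1/45) + (u*(1 - u))*(1/86) = -12/5 + u*(1 - u)/86)
1/(-46738 + 35603/(j(27, -216)/a(131, -67) - 42274/(-39243))) = 1/(-46738 + 35603/(-78/(-12/5 - 1/86*131*(-1 + 131)) - 42274/(-39243))) = 1/(-46738 + 35603/(-78/(-12/5 - 1/86*131*130) - 42274*(-1/39243))) = 1/(-46738 + 35603/(-78/(-12/5 - 8515/43) + 42274/39243)) = 1/(-46738 + 35603/(-78/(-43091/215) + 42274/39243)) = 1/(-46738 + 35603/(-78*(-215/43091) + 42274/39243)) = 1/(-46738 + 35603/(16770/43091 + 42274/39243)) = 1/(-46738 + 35603/(2479734044/1691020113)) = 1/(-46738 + 35603*(1691020113/2479734044)) = 1/(-46738 + 60205389083139/2479734044) = 1/(-55692420665333/2479734044) = -2479734044/55692420665333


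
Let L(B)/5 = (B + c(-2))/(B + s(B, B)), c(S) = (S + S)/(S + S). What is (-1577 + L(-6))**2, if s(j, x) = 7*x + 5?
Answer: 4594941796/1849 ≈ 2.4851e+6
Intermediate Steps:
c(S) = 1 (c(S) = (2*S)/((2*S)) = (2*S)*(1/(2*S)) = 1)
s(j, x) = 5 + 7*x
L(B) = 5*(1 + B)/(5 + 8*B) (L(B) = 5*((B + 1)/(B + (5 + 7*B))) = 5*((1 + B)/(5 + 8*B)) = 5*(1 + B)/(5 + 8*B))
(-1577 + L(-6))**2 = (-1577 + 5*(1 - 6)/(5 + 8*(-6)))**2 = (-1577 + 5*(-5)/(5 - 48))**2 = (-1577 + 5*(-5)/(-43))**2 = (-1577 + 5*(-1/43)*(-5))**2 = (-1577 + 25/43)**2 = (-67786/43)**2 = 4594941796/1849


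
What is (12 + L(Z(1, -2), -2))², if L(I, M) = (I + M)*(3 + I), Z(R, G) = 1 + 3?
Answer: 676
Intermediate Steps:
Z(R, G) = 4
L(I, M) = (3 + I)*(I + M)
(12 + L(Z(1, -2), -2))² = (12 + (4² + 3*4 + 3*(-2) + 4*(-2)))² = (12 + (16 + 12 - 6 - 8))² = (12 + 14)² = 26² = 676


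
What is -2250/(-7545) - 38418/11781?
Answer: -5852368/1975281 ≈ -2.9628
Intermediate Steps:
-2250/(-7545) - 38418/11781 = -2250*(-1/7545) - 38418*1/11781 = 150/503 - 12806/3927 = -5852368/1975281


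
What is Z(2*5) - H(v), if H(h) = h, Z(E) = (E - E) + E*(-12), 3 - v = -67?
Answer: -190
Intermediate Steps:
v = 70 (v = 3 - 1*(-67) = 3 + 67 = 70)
Z(E) = -12*E (Z(E) = 0 - 12*E = -12*E)
Z(2*5) - H(v) = -24*5 - 1*70 = -12*10 - 70 = -120 - 70 = -190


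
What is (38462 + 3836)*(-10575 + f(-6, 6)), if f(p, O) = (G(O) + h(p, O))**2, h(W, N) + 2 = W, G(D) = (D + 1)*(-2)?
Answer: -426829118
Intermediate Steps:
G(D) = -2 - 2*D (G(D) = (1 + D)*(-2) = -2 - 2*D)
h(W, N) = -2 + W
f(p, O) = (-4 + p - 2*O)**2 (f(p, O) = ((-2 - 2*O) + (-2 + p))**2 = (-4 + p - 2*O)**2)
(38462 + 3836)*(-10575 + f(-6, 6)) = (38462 + 3836)*(-10575 + (4 - 1*(-6) + 2*6)**2) = 42298*(-10575 + (4 + 6 + 12)**2) = 42298*(-10575 + 22**2) = 42298*(-10575 + 484) = 42298*(-10091) = -426829118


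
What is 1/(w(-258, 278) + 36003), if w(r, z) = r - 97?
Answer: 1/35648 ≈ 2.8052e-5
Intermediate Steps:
w(r, z) = -97 + r
1/(w(-258, 278) + 36003) = 1/((-97 - 258) + 36003) = 1/(-355 + 36003) = 1/35648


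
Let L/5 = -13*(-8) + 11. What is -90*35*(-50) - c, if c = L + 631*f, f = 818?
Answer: -359233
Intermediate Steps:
L = 575 (L = 5*(-13*(-8) + 11) = 5*(104 + 11) = 5*115 = 575)
c = 516733 (c = 575 + 631*818 = 575 + 516158 = 516733)
-90*35*(-50) - c = -90*35*(-50) - 1*516733 = -3150*(-50) - 516733 = 157500 - 516733 = -359233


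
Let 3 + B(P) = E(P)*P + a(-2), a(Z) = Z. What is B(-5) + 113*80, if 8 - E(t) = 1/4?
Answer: 35985/4 ≈ 8996.3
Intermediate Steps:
E(t) = 31/4 (E(t) = 8 - 1/4 = 31/4)
B(P) = -5 + 31*P/4 (B(P) = -3 + (31*P/4 - 2) = -3 + (-2 + 31*P/4) = -5 + 31*P/4)
B(-5) + 113*80 = (-5 + (31/4)*(-5)) + 113*80 = (-5 - 155/4) + 9040 = -175/4 + 9040 = 35985/4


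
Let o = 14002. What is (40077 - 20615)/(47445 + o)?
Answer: 19462/61447 ≈ 0.31673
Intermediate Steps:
(40077 - 20615)/(47445 + o) = (40077 - 20615)/(47445 + 14002) = 19462/61447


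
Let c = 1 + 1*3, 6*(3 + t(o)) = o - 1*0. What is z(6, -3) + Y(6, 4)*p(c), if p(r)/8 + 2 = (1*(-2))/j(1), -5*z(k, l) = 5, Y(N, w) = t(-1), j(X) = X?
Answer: 301/3 ≈ 100.33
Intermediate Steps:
t(o) = -3 + o/6 (t(o) = -3 + (o - 1*0)/6 = -3 + (o + 0)/6 = -3 + o/6)
Y(N, w) = -19/6 (Y(N, w) = -3 + (1/6)*(-1) = -3 - 1/6 = -19/6)
c = 4 (c = 1 + 3 = 4)
z(k, l) = -1 (z(k, l) = -1/5*5 = -1)
p(r) = -32 (p(r) = -16 + 8*((1*(-2))/1) = -16 + 8*(-2*1) = -16 + 8*(-2) = -16 - 16 = -32)
z(6, -3) + Y(6, 4)*p(c) = -1 - 19/6*(-32) = -1 + 304/3 = 301/3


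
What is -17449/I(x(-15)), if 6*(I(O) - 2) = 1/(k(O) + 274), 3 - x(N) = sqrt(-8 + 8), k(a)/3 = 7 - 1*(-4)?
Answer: -32141058/3685 ≈ -8722.1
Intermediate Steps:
k(a) = 33 (k(a) = 3*(7 - 1*(-4)) = 3*(7 + 4) = 3*11 = 33)
x(N) = 3 (x(N) = 3 - sqrt(-8 + 8) = 3 - sqrt(0) = 3 - 1*0 = 3 + 0 = 3)
I(O) = 3685/1842 (I(O) = 2 + 1/(6*(33 + 274)) = 2 + (1/6)/307 = 2 + (1/6)*(1/307) = 2 + 1/1842 = 3685/1842)
-17449/I(x(-15)) = -17449/3685/1842 = -17449*1842/3685 = -32141058/3685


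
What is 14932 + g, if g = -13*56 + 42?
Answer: 14246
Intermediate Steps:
g = -686 (g = -728 + 42 = -686)
14932 + g = 14932 - 686 = 14246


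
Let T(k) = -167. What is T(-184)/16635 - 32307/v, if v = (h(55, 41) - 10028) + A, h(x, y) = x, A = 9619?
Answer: 179122609/1962930 ≈ 91.253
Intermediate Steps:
v = -354 (v = (55 - 10028) + 9619 = -9973 + 9619 = -354)
T(-184)/16635 - 32307/v = -167/16635 - 32307/(-354) = -167*1/16635 - 32307*(-1/354) = -167/16635 + 10769/118 = 179122609/1962930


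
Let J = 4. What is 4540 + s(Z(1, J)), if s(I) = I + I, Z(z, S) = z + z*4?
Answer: 4550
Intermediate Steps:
Z(z, S) = 5*z (Z(z, S) = z + 4*z = 5*z)
s(I) = 2*I
4540 + s(Z(1, J)) = 4540 + 2*(5*1) = 4540 + 2*5 = 4540 + 10 = 4550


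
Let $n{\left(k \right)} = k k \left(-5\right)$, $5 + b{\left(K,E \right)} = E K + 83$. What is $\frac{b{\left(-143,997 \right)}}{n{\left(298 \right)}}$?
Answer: $\frac{142493}{444020} \approx 0.32092$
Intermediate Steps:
$b{\left(K,E \right)} = 78 + E K$ ($b{\left(K,E \right)} = -5 + \left(E K + 83\right) = -5 + \left(83 + E K\right) = 78 + E K$)
$n{\left(k \right)} = - 5 k^{2}$ ($n{\left(k \right)} = k^{2} \left(-5\right) = - 5 k^{2}$)
$\frac{b{\left(-143,997 \right)}}{n{\left(298 \right)}} = \frac{78 + 997 \left(-143\right)}{\left(-5\right) 298^{2}} = \frac{78 - 142571}{\left(-5\right) 88804} = - \frac{142493}{-444020} = \left(-142493\right) \left(- \frac{1}{444020}\right) = \frac{142493}{444020}$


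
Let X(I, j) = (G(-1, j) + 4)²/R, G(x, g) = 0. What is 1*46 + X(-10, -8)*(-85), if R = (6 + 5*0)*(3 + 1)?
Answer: -32/3 ≈ -10.667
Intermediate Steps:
R = 24 (R = (6 + 0)*4 = 6*4 = 24)
X(I, j) = ⅔ (X(I, j) = (0 + 4)²/24 = 4²*(1/24) = 16*(1/24) = ⅔)
1*46 + X(-10, -8)*(-85) = 1*46 + (⅔)*(-85) = 46 - 170/3 = -32/3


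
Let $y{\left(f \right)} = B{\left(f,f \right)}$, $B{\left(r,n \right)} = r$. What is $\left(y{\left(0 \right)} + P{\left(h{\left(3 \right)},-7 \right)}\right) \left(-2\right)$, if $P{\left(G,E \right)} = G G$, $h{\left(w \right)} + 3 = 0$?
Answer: $-18$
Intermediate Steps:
$h{\left(w \right)} = -3$ ($h{\left(w \right)} = -3 + 0 = -3$)
$P{\left(G,E \right)} = G^{2}$
$y{\left(f \right)} = f$
$\left(y{\left(0 \right)} + P{\left(h{\left(3 \right)},-7 \right)}\right) \left(-2\right) = \left(0 + \left(-3\right)^{2}\right) \left(-2\right) = \left(0 + 9\right) \left(-2\right) = 9 \left(-2\right) = -18$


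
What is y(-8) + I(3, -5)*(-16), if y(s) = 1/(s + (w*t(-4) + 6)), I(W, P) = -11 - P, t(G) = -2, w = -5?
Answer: 769/8 ≈ 96.125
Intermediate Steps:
y(s) = 1/(16 + s) (y(s) = 1/(s + (-5*(-2) + 6)) = 1/(s + (10 + 6)) = 1/(s + 16) = 1/(16 + s))
y(-8) + I(3, -5)*(-16) = 1/(16 - 8) + (-11 - 1*(-5))*(-16) = 1/8 + (-11 + 5)*(-16) = 1/8 - 6*(-16) = 1/8 + 96 = 769/8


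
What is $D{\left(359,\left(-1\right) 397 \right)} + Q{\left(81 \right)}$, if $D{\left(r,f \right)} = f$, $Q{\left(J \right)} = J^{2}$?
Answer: $6164$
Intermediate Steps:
$D{\left(359,\left(-1\right) 397 \right)} + Q{\left(81 \right)} = \left(-1\right) 397 + 81^{2} = -397 + 6561 = 6164$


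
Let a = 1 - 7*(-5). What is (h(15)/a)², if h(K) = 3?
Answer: 1/144 ≈ 0.0069444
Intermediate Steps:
a = 36 (a = 1 + 35 = 36)
(h(15)/a)² = (3/36)² = (3*(1/36))² = (1/12)² = 1/144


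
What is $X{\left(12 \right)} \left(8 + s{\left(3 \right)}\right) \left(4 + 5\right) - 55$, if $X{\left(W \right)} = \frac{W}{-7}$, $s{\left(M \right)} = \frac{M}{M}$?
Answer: $- \frac{1357}{7} \approx -193.86$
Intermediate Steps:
$s{\left(M \right)} = 1$
$X{\left(W \right)} = - \frac{W}{7}$ ($X{\left(W \right)} = W \left(- \frac{1}{7}\right) = - \frac{W}{7}$)
$X{\left(12 \right)} \left(8 + s{\left(3 \right)}\right) \left(4 + 5\right) - 55 = \left(- \frac{1}{7}\right) 12 \left(8 + 1\right) \left(4 + 5\right) - 55 = - \frac{12 \cdot 9 \cdot 9}{7} - 55 = \left(- \frac{12}{7}\right) 81 - 55 = - \frac{972}{7} - 55 = - \frac{1357}{7}$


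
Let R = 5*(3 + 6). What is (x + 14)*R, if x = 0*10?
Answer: 630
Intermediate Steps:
x = 0
R = 45 (R = 5*9 = 45)
(x + 14)*R = (0 + 14)*45 = 14*45 = 630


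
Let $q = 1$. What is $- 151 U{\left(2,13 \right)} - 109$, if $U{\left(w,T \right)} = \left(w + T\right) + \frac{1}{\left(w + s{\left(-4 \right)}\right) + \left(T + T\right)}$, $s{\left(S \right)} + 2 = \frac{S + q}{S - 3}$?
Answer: $- \frac{440247}{185} \approx -2379.7$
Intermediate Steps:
$s{\left(S \right)} = -2 + \frac{1 + S}{-3 + S}$ ($s{\left(S \right)} = -2 + \frac{S + 1}{S - 3} = -2 + \frac{1 + S}{-3 + S}$)
$U{\left(w,T \right)} = T + w + \frac{1}{- \frac{11}{7} + w + 2 T}$ ($U{\left(w,T \right)} = \left(w + T\right) + \frac{1}{\left(w + \frac{7 - -4}{-3 - 4}\right) + \left(T + T\right)} = \left(T + w\right) + \frac{1}{\left(w + \frac{7 + 4}{-7}\right) + 2 T} = \left(T + w\right) + \frac{1}{\left(w - \frac{11}{7}\right) + 2 T} = \left(T + w\right) + \frac{1}{\left(- \frac{11}{7} + w\right) + 2 T} = \left(T + w\right) + \frac{1}{- \frac{11}{7} + w + 2 T} = T + w + \frac{1}{- \frac{11}{7} + w + 2 T}$)
$- 151 U{\left(2,13 \right)} - 109 = - 151 \frac{7 - 143 - 22 + 7 \cdot 2^{2} + 14 \cdot 13^{2} + 21 \cdot 13 \cdot 2}{-11 + 7 \cdot 2 + 14 \cdot 13} - 109 = - 151 \frac{7 - 143 - 22 + 7 \cdot 4 + 14 \cdot 169 + 546}{-11 + 14 + 182} - 109 = - 151 \frac{7 - 143 - 22 + 28 + 2366 + 546}{185} - 109 = - 151 \cdot \frac{1}{185} \cdot 2782 - 109 = \left(-151\right) \frac{2782}{185} - 109 = - \frac{420082}{185} - 109 = - \frac{440247}{185}$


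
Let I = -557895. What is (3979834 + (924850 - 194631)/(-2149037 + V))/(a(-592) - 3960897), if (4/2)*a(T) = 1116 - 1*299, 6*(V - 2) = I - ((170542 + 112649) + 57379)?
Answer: -109785105069272/109251461443475 ≈ -1.0049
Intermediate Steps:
V = -898453/6 (V = 2 + (-557895 - ((170542 + 112649) + 57379))/6 = 2 + (-557895 - (283191 + 57379))/6 = 2 + (-557895 - 1*340570)/6 = 2 + (-557895 - 340570)/6 = 2 + (⅙)*(-898465) = 2 - 898465/6 = -898453/6 ≈ -1.4974e+5)
a(T) = 817/2 (a(T) = (1116 - 1*299)/2 = (1116 - 299)/2 = (½)*817 = 817/2)
(3979834 + (924850 - 194631)/(-2149037 + V))/(a(-592) - 3960897) = (3979834 + (924850 - 194631)/(-2149037 - 898453/6))/(817/2 - 3960897) = (3979834 + 730219/(-13792675/6))/(-7920977/2) = (3979834 + 730219*(-6/13792675))*(-2/7920977) = (3979834 - 4381314/13792675)*(-2/7920977) = (54892552534636/13792675)*(-2/7920977) = -109785105069272/109251461443475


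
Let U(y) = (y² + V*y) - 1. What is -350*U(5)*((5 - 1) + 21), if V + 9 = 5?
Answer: -35000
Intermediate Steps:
V = -4 (V = -9 + 5 = -4)
U(y) = -1 + y² - 4*y (U(y) = (y² - 4*y) - 1 = -1 + y² - 4*y)
-350*U(5)*((5 - 1) + 21) = -350*(-1 + 5² - 4*5)*((5 - 1) + 21) = -350*(-1 + 25 - 20)*(4 + 21) = -1400*25 = -350*100 = -35000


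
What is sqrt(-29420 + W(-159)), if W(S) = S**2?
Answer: I*sqrt(4139) ≈ 64.335*I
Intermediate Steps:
sqrt(-29420 + W(-159)) = sqrt(-29420 + (-159)**2) = sqrt(-29420 + 25281) = sqrt(-4139) = I*sqrt(4139)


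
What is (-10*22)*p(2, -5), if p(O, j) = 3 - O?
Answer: -220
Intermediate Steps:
(-10*22)*p(2, -5) = (-10*22)*(3 - 1*2) = -220*(3 - 2) = -220*1 = -220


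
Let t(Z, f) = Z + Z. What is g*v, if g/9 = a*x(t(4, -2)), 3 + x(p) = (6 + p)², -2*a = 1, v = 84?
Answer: -72954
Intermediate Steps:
a = -½ (a = -½*1 = -½ ≈ -0.50000)
t(Z, f) = 2*Z
x(p) = -3 + (6 + p)²
g = -1737/2 (g = 9*(-(-3 + (6 + 2*4)²)/2) = 9*(-(-3 + (6 + 8)²)/2) = 9*(-(-3 + 14²)/2) = 9*(-(-3 + 196)/2) = 9*(-½*193) = 9*(-193/2) = -1737/2 ≈ -868.50)
g*v = -1737/2*84 = -72954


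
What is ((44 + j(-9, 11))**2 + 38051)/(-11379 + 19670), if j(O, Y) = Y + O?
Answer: 40167/8291 ≈ 4.8447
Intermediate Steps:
j(O, Y) = O + Y
((44 + j(-9, 11))**2 + 38051)/(-11379 + 19670) = ((44 + (-9 + 11))**2 + 38051)/(-11379 + 19670) = ((44 + 2)**2 + 38051)/8291 = (46**2 + 38051)*(1/8291) = (2116 + 38051)*(1/8291) = 40167*(1/8291) = 40167/8291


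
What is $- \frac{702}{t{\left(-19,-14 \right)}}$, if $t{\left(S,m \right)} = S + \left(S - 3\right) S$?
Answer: $- \frac{234}{133} \approx -1.7594$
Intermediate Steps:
$t{\left(S,m \right)} = S + S \left(-3 + S\right)$ ($t{\left(S,m \right)} = S + \left(-3 + S\right) S = S + S \left(-3 + S\right)$)
$- \frac{702}{t{\left(-19,-14 \right)}} = - \frac{702}{\left(-19\right) \left(-2 - 19\right)} = - \frac{702}{\left(-19\right) \left(-21\right)} = - \frac{702}{399} = \left(-702\right) \frac{1}{399} = - \frac{234}{133}$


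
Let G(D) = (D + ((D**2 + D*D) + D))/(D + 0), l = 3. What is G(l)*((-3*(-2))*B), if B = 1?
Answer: 48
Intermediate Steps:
G(D) = (2*D + 2*D**2)/D (G(D) = (D + ((D**2 + D**2) + D))/D = (D + (2*D**2 + D))/D = (D + (D + 2*D**2))/D = (2*D + 2*D**2)/D)
G(l)*((-3*(-2))*B) = (2 + 2*3)*(-3*(-2)*1) = (2 + 6)*(6*1) = 8*6 = 48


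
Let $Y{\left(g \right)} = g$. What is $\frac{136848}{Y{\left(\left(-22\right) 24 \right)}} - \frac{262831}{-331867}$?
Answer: $- \frac{943261676}{3650537} \approx -258.39$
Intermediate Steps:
$\frac{136848}{Y{\left(\left(-22\right) 24 \right)}} - \frac{262831}{-331867} = \frac{136848}{\left(-22\right) 24} - \frac{262831}{-331867} = \frac{136848}{-528} - - \frac{262831}{331867} = 136848 \left(- \frac{1}{528}\right) + \frac{262831}{331867} = - \frac{2851}{11} + \frac{262831}{331867} = - \frac{943261676}{3650537}$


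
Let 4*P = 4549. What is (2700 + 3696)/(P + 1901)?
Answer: 8528/4051 ≈ 2.1052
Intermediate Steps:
P = 4549/4 (P = (¼)*4549 = 4549/4 ≈ 1137.3)
(2700 + 3696)/(P + 1901) = (2700 + 3696)/(4549/4 + 1901) = 6396/(12153/4) = 6396*(4/12153) = 8528/4051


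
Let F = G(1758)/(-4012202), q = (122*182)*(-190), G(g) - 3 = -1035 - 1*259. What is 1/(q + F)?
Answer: -4012202/16926517308229 ≈ -2.3704e-7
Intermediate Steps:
G(g) = -1291 (G(g) = 3 + (-1035 - 1*259) = 3 + (-1035 - 259) = 3 - 1294 = -1291)
q = -4218760 (q = 22204*(-190) = -4218760)
F = 1291/4012202 (F = -1291/(-4012202) = -1291*(-1/4012202) = 1291/4012202 ≈ 0.00032177)
1/(q + F) = 1/(-4218760 + 1291/4012202) = 1/(-16926517308229/4012202) = -4012202/16926517308229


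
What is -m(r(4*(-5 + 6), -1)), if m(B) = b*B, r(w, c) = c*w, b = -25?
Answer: -100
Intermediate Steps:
m(B) = -25*B
-m(r(4*(-5 + 6), -1)) = -(-25)*(-4*(-5 + 6)) = -(-25)*(-4) = -1*100 = -100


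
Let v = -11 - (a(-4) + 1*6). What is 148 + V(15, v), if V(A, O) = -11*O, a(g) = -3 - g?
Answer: 346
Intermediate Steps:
v = -18 (v = -11 - ((-3 - 1*(-4)) + 1*6) = -11 - ((-3 + 4) + 6) = -11 - (1 + 6) = -11 - 1*7 = -11 - 7 = -18)
148 + V(15, v) = 148 - 11*(-18) = 148 + 198 = 346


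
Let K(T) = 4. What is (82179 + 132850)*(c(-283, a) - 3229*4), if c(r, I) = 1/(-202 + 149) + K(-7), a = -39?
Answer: -147152300773/53 ≈ -2.7765e+9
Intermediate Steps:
c(r, I) = 211/53 (c(r, I) = 1/(-202 + 149) + 4 = 1/(-53) + 4 = -1/53 + 4 = 211/53)
(82179 + 132850)*(c(-283, a) - 3229*4) = (82179 + 132850)*(211/53 - 3229*4) = 215029*(211/53 - 12916) = 215029*(-684337/53) = -147152300773/53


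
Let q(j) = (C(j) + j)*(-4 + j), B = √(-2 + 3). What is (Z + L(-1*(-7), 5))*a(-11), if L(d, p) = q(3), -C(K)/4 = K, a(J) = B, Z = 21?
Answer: 30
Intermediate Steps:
B = 1 (B = √1 = 1)
a(J) = 1
C(K) = -4*K
q(j) = -3*j*(-4 + j) (q(j) = (-4*j + j)*(-4 + j) = (-3*j)*(-4 + j) = -3*j*(-4 + j))
L(d, p) = 9 (L(d, p) = 3*3*(4 - 1*3) = 3*3*(4 - 3) = 3*3*1 = 9)
(Z + L(-1*(-7), 5))*a(-11) = (21 + 9)*1 = 30*1 = 30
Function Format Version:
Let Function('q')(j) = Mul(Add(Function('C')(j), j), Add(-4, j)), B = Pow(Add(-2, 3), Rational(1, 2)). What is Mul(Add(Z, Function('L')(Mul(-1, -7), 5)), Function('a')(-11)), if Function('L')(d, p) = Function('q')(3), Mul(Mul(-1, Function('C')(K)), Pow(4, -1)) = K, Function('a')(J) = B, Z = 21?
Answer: 30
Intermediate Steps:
B = 1 (B = Pow(1, Rational(1, 2)) = 1)
Function('a')(J) = 1
Function('C')(K) = Mul(-4, K)
Function('q')(j) = Mul(-3, j, Add(-4, j)) (Function('q')(j) = Mul(Add(Mul(-4, j), j), Add(-4, j)) = Mul(Mul(-3, j), Add(-4, j)) = Mul(-3, j, Add(-4, j)))
Function('L')(d, p) = 9 (Function('L')(d, p) = Mul(3, 3, Add(4, Mul(-1, 3))) = Mul(3, 3, Add(4, -3)) = Mul(3, 3, 1) = 9)
Mul(Add(Z, Function('L')(Mul(-1, -7), 5)), Function('a')(-11)) = Mul(Add(21, 9), 1) = Mul(30, 1) = 30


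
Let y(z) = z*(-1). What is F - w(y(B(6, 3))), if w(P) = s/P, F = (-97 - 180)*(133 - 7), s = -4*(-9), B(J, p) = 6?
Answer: -34896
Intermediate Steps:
y(z) = -z
s = 36
F = -34902 (F = -277*126 = -34902)
w(P) = 36/P
F - w(y(B(6, 3))) = -34902 - 36/((-1*6)) = -34902 - 36/(-6) = -34902 - 36*(-1)/6 = -34902 - 1*(-6) = -34902 + 6 = -34896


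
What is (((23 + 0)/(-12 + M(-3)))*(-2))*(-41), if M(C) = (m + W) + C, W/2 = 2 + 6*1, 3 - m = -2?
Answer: 943/3 ≈ 314.33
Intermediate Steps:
m = 5 (m = 3 - 1*(-2) = 3 + 2 = 5)
W = 16 (W = 2*(2 + 6*1) = 2*(2 + 6) = 2*8 = 16)
M(C) = 21 + C (M(C) = (5 + 16) + C = 21 + C)
(((23 + 0)/(-12 + M(-3)))*(-2))*(-41) = (((23 + 0)/(-12 + (21 - 3)))*(-2))*(-41) = ((23/(-12 + 18))*(-2))*(-41) = ((23/6)*(-2))*(-41) = -23/3*(-41) = 943/3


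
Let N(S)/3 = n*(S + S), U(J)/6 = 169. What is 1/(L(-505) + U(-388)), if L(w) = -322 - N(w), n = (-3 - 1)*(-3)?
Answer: 1/37052 ≈ 2.6989e-5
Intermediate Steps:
n = 12 (n = -4*(-3) = 12)
U(J) = 1014 (U(J) = 6*169 = 1014)
N(S) = 72*S (N(S) = 3*(12*(S + S)) = 3*(12*(2*S)) = 3*(24*S) = 72*S)
L(w) = -322 - 72*w
1/(L(-505) + U(-388)) = 1/((-322 - 72*(-505)) + 1014) = 1/((-322 + 36360) + 1014) = 1/(36038 + 1014) = 1/37052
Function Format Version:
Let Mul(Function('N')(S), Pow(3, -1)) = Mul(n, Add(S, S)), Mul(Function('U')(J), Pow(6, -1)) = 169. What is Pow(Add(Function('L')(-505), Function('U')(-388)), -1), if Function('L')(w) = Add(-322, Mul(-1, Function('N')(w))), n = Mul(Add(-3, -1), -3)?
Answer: Rational(1, 37052) ≈ 2.6989e-5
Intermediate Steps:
n = 12 (n = Mul(-4, -3) = 12)
Function('U')(J) = 1014 (Function('U')(J) = Mul(6, 169) = 1014)
Function('N')(S) = Mul(72, S) (Function('N')(S) = Mul(3, Mul(12, Add(S, S))) = Mul(3, Mul(12, Mul(2, S))) = Mul(3, Mul(24, S)) = Mul(72, S))
Function('L')(w) = Add(-322, Mul(-72, w)) (Function('L')(w) = Add(-322, Mul(-1, Mul(72, w))) = Add(-322, Mul(-72, w)))
Pow(Add(Function('L')(-505), Function('U')(-388)), -1) = Pow(Add(Add(-322, Mul(-72, -505)), 1014), -1) = Pow(Add(Add(-322, 36360), 1014), -1) = Pow(Add(36038, 1014), -1) = Pow(37052, -1) = Rational(1, 37052)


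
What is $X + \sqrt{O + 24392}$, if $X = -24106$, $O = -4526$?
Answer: $-24106 + \sqrt{19866} \approx -23965.0$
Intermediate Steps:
$X + \sqrt{O + 24392} = -24106 + \sqrt{-4526 + 24392} = -24106 + \sqrt{19866}$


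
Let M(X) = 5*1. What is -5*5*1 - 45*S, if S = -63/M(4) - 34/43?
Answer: 24836/43 ≈ 577.58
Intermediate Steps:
M(X) = 5
S = -2879/215 (S = -63/5 - 34/43 = -2879/215 ≈ -13.391)
-5*5*1 - 45*S = -5*5*1 - 45*(-2879/215) = -25*1 + 25911/43 = -25 + 25911/43 = 24836/43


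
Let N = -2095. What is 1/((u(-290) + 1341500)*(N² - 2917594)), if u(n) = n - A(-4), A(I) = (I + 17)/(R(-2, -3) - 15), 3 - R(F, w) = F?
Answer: 10/19734998843703 ≈ 5.0671e-13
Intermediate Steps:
R(F, w) = 3 - F
A(I) = -17/10 - I/10 (A(I) = (I + 17)/((3 - 1*(-2)) - 15) = (17 + I)/((3 + 2) - 15) = (17 + I)/(5 - 15) = (17 + I)/(-10) = (17 + I)*(-⅒) = -17/10 - I/10)
u(n) = 13/10 + n (u(n) = n - (-17/10 - ⅒*(-4)) = n - (-17/10 + ⅖) = n - 1*(-13/10) = n + 13/10 = 13/10 + n)
1/((u(-290) + 1341500)*(N² - 2917594)) = 1/(((13/10 - 290) + 1341500)*((-2095)² - 2917594)) = 1/((-2887/10 + 1341500)*(4389025 - 2917594)) = 1/((13412113/10)*1471431) = 1/(19734998843703/10) = 10/19734998843703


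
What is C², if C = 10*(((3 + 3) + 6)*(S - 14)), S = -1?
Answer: 3240000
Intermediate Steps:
C = -1800 (C = 10*(((3 + 3) + 6)*(-1 - 14)) = 10*((6 + 6)*(-15)) = 10*(12*(-15)) = 10*(-180) = -1800)
C² = (-1800)² = 3240000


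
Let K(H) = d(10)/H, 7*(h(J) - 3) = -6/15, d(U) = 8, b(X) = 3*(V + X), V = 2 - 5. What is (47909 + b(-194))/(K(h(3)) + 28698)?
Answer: 2436877/1478087 ≈ 1.6487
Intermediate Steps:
V = -3
b(X) = -9 + 3*X (b(X) = 3*(-3 + X) = -9 + 3*X)
h(J) = 103/35 (h(J) = 3 + (-6/15)/7 = 3 + (-6*1/15)/7 = 3 + (⅐)*(-⅖) = 3 - 2/35 = 103/35)
K(H) = 8/H
(47909 + b(-194))/(K(h(3)) + 28698) = (47909 + (-9 + 3*(-194)))/(8/(103/35) + 28698) = (47909 + (-9 - 582))/(8*(35/103) + 28698) = (47909 - 591)/(280/103 + 28698) = 47318/(2956174/103) = 47318*(103/2956174) = 2436877/1478087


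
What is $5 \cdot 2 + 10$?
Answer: $20$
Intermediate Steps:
$5 \cdot 2 + 10 = 10 + 10 = 20$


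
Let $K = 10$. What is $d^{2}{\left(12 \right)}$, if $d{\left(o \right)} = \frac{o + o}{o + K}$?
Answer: $\frac{144}{121} \approx 1.1901$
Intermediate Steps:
$d{\left(o \right)} = \frac{2 o}{10 + o}$ ($d{\left(o \right)} = \frac{o + o}{o + 10} = \frac{2 o}{10 + o}$)
$d^{2}{\left(12 \right)} = \left(2 \cdot 12 \frac{1}{10 + 12}\right)^{2} = \left(2 \cdot 12 \cdot \frac{1}{22}\right)^{2} = \left(\frac{12}{11}\right)^{2} = \frac{144}{121}$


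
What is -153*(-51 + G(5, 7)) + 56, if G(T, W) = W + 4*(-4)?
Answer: 9236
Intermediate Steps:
G(T, W) = -16 + W (G(T, W) = W - 16 = -16 + W)
-153*(-51 + G(5, 7)) + 56 = -153*(-51 + (-16 + 7)) + 56 = -153*(-51 - 9) + 56 = -153*(-60) + 56 = 9180 + 56 = 9236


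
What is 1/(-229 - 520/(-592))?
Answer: -74/16881 ≈ -0.0043836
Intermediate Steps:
1/(-229 - 520/(-592)) = 1/(-229 - 520*(-1/592)) = 1/(-229 + 65/74) = 1/(-16881/74) = -74/16881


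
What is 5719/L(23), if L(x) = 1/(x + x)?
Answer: 263074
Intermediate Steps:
L(x) = 1/(2*x)
5719/L(23) = 5719/(((½)/23)) = 5719/(((½)*(1/23))) = 5719/(1/46) = 5719*46 = 263074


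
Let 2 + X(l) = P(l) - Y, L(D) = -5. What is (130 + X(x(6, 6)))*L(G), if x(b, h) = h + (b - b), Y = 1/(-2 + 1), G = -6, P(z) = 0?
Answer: -645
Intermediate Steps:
Y = -1 (Y = 1/(-1) = -1)
x(b, h) = h (x(b, h) = h + 0 = h)
X(l) = -1 (X(l) = -2 + (0 - 1*(-1)) = -2 + (0 + 1) = -2 + 1 = -1)
(130 + X(x(6, 6)))*L(G) = (130 - 1)*(-5) = 129*(-5) = -645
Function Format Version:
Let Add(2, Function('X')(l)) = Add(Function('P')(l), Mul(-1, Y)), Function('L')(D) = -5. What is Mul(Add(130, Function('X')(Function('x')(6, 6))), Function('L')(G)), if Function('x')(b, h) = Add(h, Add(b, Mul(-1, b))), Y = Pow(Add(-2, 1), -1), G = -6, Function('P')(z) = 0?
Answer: -645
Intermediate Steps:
Y = -1 (Y = Pow(-1, -1) = -1)
Function('x')(b, h) = h (Function('x')(b, h) = Add(h, 0) = h)
Function('X')(l) = -1 (Function('X')(l) = Add(-2, Add(0, Mul(-1, -1))) = Add(-2, Add(0, 1)) = Add(-2, 1) = -1)
Mul(Add(130, Function('X')(Function('x')(6, 6))), Function('L')(G)) = Mul(Add(130, -1), -5) = Mul(129, -5) = -645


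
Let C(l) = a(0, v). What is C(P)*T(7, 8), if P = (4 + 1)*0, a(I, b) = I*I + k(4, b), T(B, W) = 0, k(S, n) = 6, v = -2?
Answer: 0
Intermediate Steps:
a(I, b) = 6 + I² (a(I, b) = I*I + 6 = I² + 6 = 6 + I²)
P = 0 (P = 5*0 = 0)
C(l) = 6 (C(l) = 6 + 0² = 6 + 0 = 6)
C(P)*T(7, 8) = 6*0 = 0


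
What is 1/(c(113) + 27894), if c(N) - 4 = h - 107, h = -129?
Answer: 1/27662 ≈ 3.6151e-5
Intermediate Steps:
c(N) = -232 (c(N) = 4 + (-129 - 107) = 4 - 236 = -232)
1/(c(113) + 27894) = 1/(-232 + 27894) = 1/27662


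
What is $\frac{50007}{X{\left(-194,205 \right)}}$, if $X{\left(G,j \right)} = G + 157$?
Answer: $- \frac{50007}{37} \approx -1351.5$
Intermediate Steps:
$X{\left(G,j \right)} = 157 + G$
$\frac{50007}{X{\left(-194,205 \right)}} = \frac{50007}{157 - 194} = \frac{50007}{-37} = 50007 \left(- \frac{1}{37}\right) = - \frac{50007}{37}$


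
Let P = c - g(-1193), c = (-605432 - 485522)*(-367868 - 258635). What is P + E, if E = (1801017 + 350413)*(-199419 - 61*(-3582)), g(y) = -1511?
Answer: 724541694063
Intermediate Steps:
c = 683485953862 (c = -1090954*(-626503) = 683485953862)
E = 41055738690 (E = 2151430*(-199419 + 218502) = 2151430*19083 = 41055738690)
P = 683485955373 (P = 683485953862 - 1*(-1511) = 683485953862 + 1511 = 683485955373)
P + E = 683485955373 + 41055738690 = 724541694063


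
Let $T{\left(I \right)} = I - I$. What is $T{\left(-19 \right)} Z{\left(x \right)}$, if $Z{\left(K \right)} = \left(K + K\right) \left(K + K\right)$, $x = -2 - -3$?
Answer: $0$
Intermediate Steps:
$T{\left(I \right)} = 0$
$x = 1$ ($x = -2 + 3 = 1$)
$Z{\left(K \right)} = 4 K^{2}$ ($Z{\left(K \right)} = 2 K 2 K = 4 K^{2}$)
$T{\left(-19 \right)} Z{\left(x \right)} = 0 \cdot 4 \cdot 1^{2} = 0 \cdot 4 \cdot 1 = 0 \cdot 4 = 0$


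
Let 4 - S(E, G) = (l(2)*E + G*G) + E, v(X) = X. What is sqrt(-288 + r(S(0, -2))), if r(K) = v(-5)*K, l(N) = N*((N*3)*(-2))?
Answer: 12*I*sqrt(2) ≈ 16.971*I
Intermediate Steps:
l(N) = -6*N**2 (l(N) = N*((3*N)*(-2)) = N*(-6*N) = -6*N**2)
S(E, G) = 4 - G**2 + 23*E (S(E, G) = 4 - (((-6*2**2)*E + G*G) + E) = 4 - (((-6*4)*E + G**2) + E) = 4 - ((-24*E + G**2) + E) = 4 - ((G**2 - 24*E) + E) = 4 - (G**2 - 23*E) = 4 + (-G**2 + 23*E) = 4 - G**2 + 23*E)
r(K) = -5*K
sqrt(-288 + r(S(0, -2))) = sqrt(-288 - 5*(4 - 1*(-2)**2 + 23*0)) = sqrt(-288 - 5*(4 - 1*4 + 0)) = sqrt(-288 - 5*(4 - 4 + 0)) = sqrt(-288 - 5*0) = sqrt(-288 + 0) = sqrt(-288) = 12*I*sqrt(2)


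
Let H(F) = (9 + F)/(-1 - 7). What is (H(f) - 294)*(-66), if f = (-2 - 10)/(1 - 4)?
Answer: 78045/4 ≈ 19511.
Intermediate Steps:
f = 4 (f = -12/(-3) = -12*(-1/3) = 4)
H(F) = -9/8 - F/8 (H(F) = (9 + F)/(-8) = (9 + F)*(-1/8) = -9/8 - F/8)
(H(f) - 294)*(-66) = ((-9/8 - 1/8*4) - 294)*(-66) = ((-9/8 - 1/2) - 294)*(-66) = (-13/8 - 294)*(-66) = -2365/8*(-66) = 78045/4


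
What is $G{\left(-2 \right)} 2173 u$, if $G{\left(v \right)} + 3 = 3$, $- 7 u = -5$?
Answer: $0$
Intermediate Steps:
$u = \frac{5}{7}$ ($u = \left(- \frac{1}{7}\right) \left(-5\right) = \frac{5}{7} \approx 0.71429$)
$G{\left(v \right)} = 0$ ($G{\left(v \right)} = -3 + 3 = 0$)
$G{\left(-2 \right)} 2173 u = 0 \cdot 2173 \cdot \frac{5}{7} = 0 \cdot \frac{10865}{7} = 0$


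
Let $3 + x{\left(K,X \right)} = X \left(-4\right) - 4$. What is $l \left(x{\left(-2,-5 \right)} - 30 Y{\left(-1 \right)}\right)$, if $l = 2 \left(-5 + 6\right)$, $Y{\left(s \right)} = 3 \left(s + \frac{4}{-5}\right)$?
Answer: $350$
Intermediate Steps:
$Y{\left(s \right)} = - \frac{12}{5} + 3 s$ ($Y{\left(s \right)} = 3 \left(s + 4 \left(- \frac{1}{5}\right)\right) = 3 \left(s - \frac{4}{5}\right) = 3 \left(- \frac{4}{5} + s\right) = - \frac{12}{5} + 3 s$)
$x{\left(K,X \right)} = -7 - 4 X$ ($x{\left(K,X \right)} = -3 + \left(X \left(-4\right) - 4\right) = -3 - \left(4 + 4 X\right) = -7 - 4 X$)
$l = 2$ ($l = 2 \cdot 1 = 2$)
$l \left(x{\left(-2,-5 \right)} - 30 Y{\left(-1 \right)}\right) = 2 \left(\left(-7 - -20\right) - 30 \left(- \frac{12}{5} + 3 \left(-1\right)\right)\right) = 2 \left(\left(-7 + 20\right) - 30 \left(- \frac{12}{5} - 3\right)\right) = 2 \left(13 - -162\right) = 2 \left(13 + 162\right) = 2 \cdot 175 = 350$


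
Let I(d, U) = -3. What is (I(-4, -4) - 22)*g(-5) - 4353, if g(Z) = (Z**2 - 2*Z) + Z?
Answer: -5103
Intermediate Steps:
g(Z) = Z**2 - Z
(I(-4, -4) - 22)*g(-5) - 4353 = (-3 - 22)*(-5*(-1 - 5)) - 4353 = -(-125)*(-6) - 4353 = -25*30 - 4353 = -750 - 4353 = -5103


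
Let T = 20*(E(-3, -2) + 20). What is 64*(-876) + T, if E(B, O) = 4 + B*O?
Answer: -55464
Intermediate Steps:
T = 600 (T = 20*((4 - 3*(-2)) + 20) = 20*((4 + 6) + 20) = 20*(10 + 20) = 20*30 = 600)
64*(-876) + T = 64*(-876) + 600 = -56064 + 600 = -55464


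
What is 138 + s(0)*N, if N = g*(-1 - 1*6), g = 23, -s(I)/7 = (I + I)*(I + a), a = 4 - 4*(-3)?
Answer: 138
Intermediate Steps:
a = 16 (a = 4 + 12 = 16)
s(I) = -14*I*(16 + I) (s(I) = -7*(I + I)*(I + 16) = -7*2*I*(16 + I) = -14*I*(16 + I))
N = -161 (N = 23*(-1 - 1*6) = 23*(-1 - 6) = 23*(-7) = -161)
138 + s(0)*N = 138 - 14*0*(16 + 0)*(-161) = 138 - 14*0*16*(-161) = 138 + 0*(-161) = 138 + 0 = 138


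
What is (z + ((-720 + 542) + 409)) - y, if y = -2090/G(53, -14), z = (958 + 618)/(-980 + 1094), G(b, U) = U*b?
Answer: 5117740/21147 ≈ 242.01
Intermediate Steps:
z = 788/57 (z = 1576/114 = 1576*(1/114) = 788/57 ≈ 13.825)
y = 1045/371 (y = -2090/((-14*53)) = -2090/(-742) = -2090*(-1/742) = 1045/371 ≈ 2.8167)
(z + ((-720 + 542) + 409)) - y = (788/57 + ((-720 + 542) + 409)) - 1*1045/371 = (788/57 + (-178 + 409)) - 1045/371 = (788/57 + 231) - 1045/371 = 13955/57 - 1045/371 = 5117740/21147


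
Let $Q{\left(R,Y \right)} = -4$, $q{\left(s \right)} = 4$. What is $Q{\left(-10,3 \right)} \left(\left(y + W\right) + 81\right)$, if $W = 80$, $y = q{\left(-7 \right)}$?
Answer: $-660$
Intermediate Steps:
$y = 4$
$Q{\left(-10,3 \right)} \left(\left(y + W\right) + 81\right) = - 4 \left(\left(4 + 80\right) + 81\right) = - 4 \left(84 + 81\right) = \left(-4\right) 165 = -660$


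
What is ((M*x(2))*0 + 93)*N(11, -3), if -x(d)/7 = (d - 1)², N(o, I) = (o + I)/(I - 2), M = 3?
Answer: -744/5 ≈ -148.80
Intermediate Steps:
N(o, I) = (I + o)/(-2 + I)
x(d) = -7*(-1 + d)² (x(d) = -7*(d - 1)² = -7*(-1 + d)²)
((M*x(2))*0 + 93)*N(11, -3) = ((3*(-7*(-1 + 2)²))*0 + 93)*((-3 + 11)/(-2 - 3)) = ((3*(-7*1²))*0 + 93)*(8/(-5)) = ((3*(-7*1))*0 + 93)*(-⅕*8) = ((3*(-7))*0 + 93)*(-8/5) = (-21*0 + 93)*(-8/5) = (0 + 93)*(-8/5) = 93*(-8/5) = -744/5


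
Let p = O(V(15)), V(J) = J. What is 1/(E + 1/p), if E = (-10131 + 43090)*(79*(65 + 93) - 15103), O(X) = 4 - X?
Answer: -11/950240930 ≈ -1.1576e-8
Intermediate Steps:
p = -11 (p = 4 - 1*15 = 4 - 15 = -11)
E = -86385539 (E = 32959*(79*158 - 15103) = 32959*(12482 - 15103) = 32959*(-2621) = -86385539)
1/(E + 1/p) = 1/(-86385539 + 1/(-11)) = 1/(-86385539 - 1/11) = 1/(-950240930/11) = -11/950240930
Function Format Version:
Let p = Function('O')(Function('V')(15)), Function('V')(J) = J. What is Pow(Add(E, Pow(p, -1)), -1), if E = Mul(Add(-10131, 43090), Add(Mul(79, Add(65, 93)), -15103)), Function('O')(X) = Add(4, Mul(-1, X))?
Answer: Rational(-11, 950240930) ≈ -1.1576e-8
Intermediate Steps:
p = -11 (p = Add(4, Mul(-1, 15)) = Add(4, -15) = -11)
E = -86385539 (E = Mul(32959, Add(Mul(79, 158), -15103)) = Mul(32959, Add(12482, -15103)) = Mul(32959, -2621) = -86385539)
Pow(Add(E, Pow(p, -1)), -1) = Pow(Add(-86385539, Pow(-11, -1)), -1) = Pow(Add(-86385539, Rational(-1, 11)), -1) = Pow(Rational(-950240930, 11), -1) = Rational(-11, 950240930)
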